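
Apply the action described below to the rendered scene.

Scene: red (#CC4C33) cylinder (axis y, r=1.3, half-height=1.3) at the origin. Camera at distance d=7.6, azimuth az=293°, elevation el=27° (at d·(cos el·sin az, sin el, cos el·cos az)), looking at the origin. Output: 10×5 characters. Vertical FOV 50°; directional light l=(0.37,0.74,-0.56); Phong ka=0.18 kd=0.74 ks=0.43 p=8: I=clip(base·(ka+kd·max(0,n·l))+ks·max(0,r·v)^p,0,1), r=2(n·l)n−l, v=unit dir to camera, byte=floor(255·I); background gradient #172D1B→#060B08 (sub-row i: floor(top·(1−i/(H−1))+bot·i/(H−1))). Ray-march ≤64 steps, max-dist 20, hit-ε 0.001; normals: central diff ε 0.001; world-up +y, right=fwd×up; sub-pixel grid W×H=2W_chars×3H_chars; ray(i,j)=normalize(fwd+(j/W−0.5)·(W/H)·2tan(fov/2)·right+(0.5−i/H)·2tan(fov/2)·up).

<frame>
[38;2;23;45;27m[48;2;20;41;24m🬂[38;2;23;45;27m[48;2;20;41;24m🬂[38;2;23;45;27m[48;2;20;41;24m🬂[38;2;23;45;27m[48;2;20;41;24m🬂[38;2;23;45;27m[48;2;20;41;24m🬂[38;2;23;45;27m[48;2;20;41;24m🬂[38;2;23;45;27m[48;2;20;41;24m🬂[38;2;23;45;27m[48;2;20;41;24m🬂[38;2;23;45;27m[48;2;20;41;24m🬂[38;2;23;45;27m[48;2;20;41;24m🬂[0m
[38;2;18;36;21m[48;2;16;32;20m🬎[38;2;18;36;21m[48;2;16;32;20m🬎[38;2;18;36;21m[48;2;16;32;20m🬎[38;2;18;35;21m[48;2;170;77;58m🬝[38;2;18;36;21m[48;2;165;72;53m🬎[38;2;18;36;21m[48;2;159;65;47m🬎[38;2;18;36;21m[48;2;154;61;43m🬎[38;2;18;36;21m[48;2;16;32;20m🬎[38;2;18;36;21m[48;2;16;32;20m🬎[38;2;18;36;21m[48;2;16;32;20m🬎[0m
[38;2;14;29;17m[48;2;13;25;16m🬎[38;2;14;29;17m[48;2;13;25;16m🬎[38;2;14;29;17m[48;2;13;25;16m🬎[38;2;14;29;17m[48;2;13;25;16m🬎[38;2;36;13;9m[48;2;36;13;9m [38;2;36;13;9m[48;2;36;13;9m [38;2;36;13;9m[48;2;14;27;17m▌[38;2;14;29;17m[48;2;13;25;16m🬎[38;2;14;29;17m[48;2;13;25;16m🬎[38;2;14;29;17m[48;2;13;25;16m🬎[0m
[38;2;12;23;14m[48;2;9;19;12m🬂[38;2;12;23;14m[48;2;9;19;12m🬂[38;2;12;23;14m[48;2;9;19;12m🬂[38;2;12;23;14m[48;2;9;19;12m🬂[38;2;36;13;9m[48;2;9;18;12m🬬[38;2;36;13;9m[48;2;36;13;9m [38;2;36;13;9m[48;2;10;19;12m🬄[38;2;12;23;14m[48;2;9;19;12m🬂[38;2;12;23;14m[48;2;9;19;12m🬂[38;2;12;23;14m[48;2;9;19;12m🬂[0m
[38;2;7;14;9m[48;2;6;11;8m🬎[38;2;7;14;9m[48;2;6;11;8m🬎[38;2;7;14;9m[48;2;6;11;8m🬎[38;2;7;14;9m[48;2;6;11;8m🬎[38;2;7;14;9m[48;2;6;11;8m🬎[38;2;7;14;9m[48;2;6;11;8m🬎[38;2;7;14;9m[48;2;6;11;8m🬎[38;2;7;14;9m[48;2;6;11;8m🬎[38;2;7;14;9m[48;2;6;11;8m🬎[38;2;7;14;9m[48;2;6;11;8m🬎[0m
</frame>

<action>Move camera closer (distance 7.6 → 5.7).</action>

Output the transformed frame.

<frame>
[38;2;23;45;27m[48;2;20;41;24m🬂[38;2;23;45;27m[48;2;20;41;24m🬂[38;2;23;45;27m[48;2;20;41;24m🬂[38;2;23;45;27m[48;2;20;41;24m🬂[38;2;23;45;27m[48;2;20;41;24m🬂[38;2;23;45;27m[48;2;20;41;24m🬂[38;2;23;45;27m[48;2;20;41;24m🬂[38;2;23;45;27m[48;2;20;41;24m🬂[38;2;23;45;27m[48;2;20;41;24m🬂[38;2;23;45;27m[48;2;20;41;24m🬂[0m
[38;2;18;36;21m[48;2;16;32;20m🬎[38;2;18;36;21m[48;2;16;32;20m🬎[38;2;18;36;21m[48;2;16;32;20m🬎[38;2;30;26;16m[48;2;165;71;53m🬰[38;2;19;37;22m[48;2;162;69;51m🬂[38;2;19;37;22m[48;2;157;64;45m🬂[38;2;24;29;17m[48;2;153;60;42m🬡[38;2;150;57;39m[48;2;21;30;18m🬃[38;2;18;36;21m[48;2;16;32;20m🬎[38;2;18;36;21m[48;2;16;32;20m🬎[0m
[38;2;14;29;17m[48;2;13;25;16m🬎[38;2;14;29;17m[48;2;13;25;16m🬎[38;2;14;29;17m[48;2;13;25;16m🬎[38;2;14;27;17m[48;2;36;13;9m▌[38;2;36;13;9m[48;2;36;13;9m [38;2;36;13;9m[48;2;36;13;9m [38;2;36;13;9m[48;2;36;13;9m [38;2;14;29;17m[48;2;13;25;16m🬎[38;2;14;29;17m[48;2;13;25;16m🬎[38;2;14;29;17m[48;2;13;25;16m🬎[0m
[38;2;12;23;14m[48;2;9;19;12m🬂[38;2;12;23;14m[48;2;9;19;12m🬂[38;2;12;23;14m[48;2;9;19;12m🬂[38;2;36;13;9m[48;2;10;20;13m▐[38;2;36;13;9m[48;2;36;13;9m [38;2;36;13;9m[48;2;36;13;9m [38;2;36;13;9m[48;2;36;13;9m [38;2;12;23;14m[48;2;9;19;12m🬂[38;2;12;23;14m[48;2;9;19;12m🬂[38;2;12;23;14m[48;2;9;19;12m🬂[0m
[38;2;7;14;9m[48;2;6;11;8m🬎[38;2;7;14;9m[48;2;6;11;8m🬎[38;2;7;14;9m[48;2;6;11;8m🬎[38;2;7;14;9m[48;2;6;11;8m🬎[38;2;36;13;9m[48;2;6;12;8m🬂[38;2;36;13;9m[48;2;6;12;8m🬂[38;2;36;13;9m[48;2;6;12;8m🬀[38;2;7;14;9m[48;2;6;11;8m🬎[38;2;7;14;9m[48;2;6;11;8m🬎[38;2;7;14;9m[48;2;6;11;8m🬎[0m
</frame>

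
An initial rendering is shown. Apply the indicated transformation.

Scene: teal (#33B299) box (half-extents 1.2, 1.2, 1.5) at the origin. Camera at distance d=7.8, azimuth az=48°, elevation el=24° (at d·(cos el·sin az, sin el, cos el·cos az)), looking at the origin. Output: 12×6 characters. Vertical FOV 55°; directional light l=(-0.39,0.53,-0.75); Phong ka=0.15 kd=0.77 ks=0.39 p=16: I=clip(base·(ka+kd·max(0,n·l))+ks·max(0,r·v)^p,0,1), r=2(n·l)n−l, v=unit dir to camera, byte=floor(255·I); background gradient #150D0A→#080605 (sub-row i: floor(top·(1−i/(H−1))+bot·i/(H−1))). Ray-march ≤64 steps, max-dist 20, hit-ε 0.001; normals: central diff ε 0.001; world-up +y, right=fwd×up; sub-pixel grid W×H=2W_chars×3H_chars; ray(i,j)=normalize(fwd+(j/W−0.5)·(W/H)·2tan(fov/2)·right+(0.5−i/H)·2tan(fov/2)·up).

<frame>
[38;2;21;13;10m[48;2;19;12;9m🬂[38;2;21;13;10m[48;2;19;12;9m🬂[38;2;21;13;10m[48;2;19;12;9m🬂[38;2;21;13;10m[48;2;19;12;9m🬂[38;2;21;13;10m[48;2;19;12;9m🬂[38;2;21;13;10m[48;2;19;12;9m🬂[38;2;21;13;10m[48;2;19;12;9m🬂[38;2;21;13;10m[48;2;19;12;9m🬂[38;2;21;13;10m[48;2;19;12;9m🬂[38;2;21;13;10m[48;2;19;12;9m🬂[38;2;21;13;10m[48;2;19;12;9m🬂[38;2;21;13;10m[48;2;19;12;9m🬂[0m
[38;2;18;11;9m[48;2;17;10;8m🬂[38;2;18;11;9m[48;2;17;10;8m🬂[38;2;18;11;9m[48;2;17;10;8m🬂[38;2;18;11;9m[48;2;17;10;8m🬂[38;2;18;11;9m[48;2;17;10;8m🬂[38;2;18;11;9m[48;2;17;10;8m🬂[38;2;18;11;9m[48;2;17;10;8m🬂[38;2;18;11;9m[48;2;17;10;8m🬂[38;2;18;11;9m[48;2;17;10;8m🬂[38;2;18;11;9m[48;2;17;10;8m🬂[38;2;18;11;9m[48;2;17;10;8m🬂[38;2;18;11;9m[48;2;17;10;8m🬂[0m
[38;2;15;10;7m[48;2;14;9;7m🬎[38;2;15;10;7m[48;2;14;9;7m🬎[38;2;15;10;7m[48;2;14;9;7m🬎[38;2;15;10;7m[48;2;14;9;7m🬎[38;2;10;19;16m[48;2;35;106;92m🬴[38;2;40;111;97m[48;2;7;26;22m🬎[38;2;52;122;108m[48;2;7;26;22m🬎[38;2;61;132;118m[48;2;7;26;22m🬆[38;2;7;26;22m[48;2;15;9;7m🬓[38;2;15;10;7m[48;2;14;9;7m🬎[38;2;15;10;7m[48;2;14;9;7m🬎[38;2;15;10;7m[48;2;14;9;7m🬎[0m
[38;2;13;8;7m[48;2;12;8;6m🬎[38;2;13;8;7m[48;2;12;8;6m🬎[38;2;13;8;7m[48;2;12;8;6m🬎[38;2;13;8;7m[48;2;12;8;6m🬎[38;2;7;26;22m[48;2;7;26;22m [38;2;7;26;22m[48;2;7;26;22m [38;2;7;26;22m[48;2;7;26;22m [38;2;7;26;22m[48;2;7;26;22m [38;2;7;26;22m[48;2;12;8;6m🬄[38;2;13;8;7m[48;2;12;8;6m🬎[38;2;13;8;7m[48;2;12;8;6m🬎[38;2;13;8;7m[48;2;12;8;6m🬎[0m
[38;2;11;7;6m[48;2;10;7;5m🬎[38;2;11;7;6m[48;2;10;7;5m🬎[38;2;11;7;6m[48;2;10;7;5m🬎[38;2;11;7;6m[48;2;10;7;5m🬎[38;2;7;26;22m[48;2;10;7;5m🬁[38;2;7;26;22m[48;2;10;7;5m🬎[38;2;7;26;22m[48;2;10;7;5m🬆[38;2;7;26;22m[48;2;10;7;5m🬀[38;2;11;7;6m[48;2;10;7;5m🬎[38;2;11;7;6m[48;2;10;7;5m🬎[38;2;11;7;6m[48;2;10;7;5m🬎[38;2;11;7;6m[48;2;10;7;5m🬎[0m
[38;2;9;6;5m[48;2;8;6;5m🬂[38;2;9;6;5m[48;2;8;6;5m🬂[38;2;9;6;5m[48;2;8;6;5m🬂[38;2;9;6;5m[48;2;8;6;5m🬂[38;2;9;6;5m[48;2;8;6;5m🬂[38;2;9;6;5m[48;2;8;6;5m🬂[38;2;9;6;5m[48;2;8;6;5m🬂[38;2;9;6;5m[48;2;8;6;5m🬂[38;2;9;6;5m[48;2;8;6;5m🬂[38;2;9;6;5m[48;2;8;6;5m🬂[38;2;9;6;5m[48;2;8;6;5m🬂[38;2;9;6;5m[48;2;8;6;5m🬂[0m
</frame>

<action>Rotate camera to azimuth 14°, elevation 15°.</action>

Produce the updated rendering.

<frame>
[38;2;21;13;10m[48;2;19;12;9m🬂[38;2;21;13;10m[48;2;19;12;9m🬂[38;2;21;13;10m[48;2;19;12;9m🬂[38;2;21;13;10m[48;2;19;12;9m🬂[38;2;21;13;10m[48;2;19;12;9m🬂[38;2;21;13;10m[48;2;19;12;9m🬂[38;2;21;13;10m[48;2;19;12;9m🬂[38;2;21;13;10m[48;2;19;12;9m🬂[38;2;21;13;10m[48;2;19;12;9m🬂[38;2;21;13;10m[48;2;19;12;9m🬂[38;2;21;13;10m[48;2;19;12;9m🬂[38;2;21;13;10m[48;2;19;12;9m🬂[0m
[38;2;18;11;9m[48;2;17;10;8m🬂[38;2;18;11;9m[48;2;17;10;8m🬂[38;2;18;11;9m[48;2;17;10;8m🬂[38;2;18;11;9m[48;2;17;10;8m🬂[38;2;18;11;9m[48;2;17;10;8m🬂[38;2;18;11;9m[48;2;17;10;8m🬂[38;2;18;11;9m[48;2;17;10;8m🬂[38;2;18;11;9m[48;2;17;10;8m🬂[38;2;18;11;9m[48;2;17;10;8m🬂[38;2;18;11;9m[48;2;17;10;8m🬂[38;2;18;11;9m[48;2;17;10;8m🬂[38;2;18;11;9m[48;2;17;10;8m🬂[0m
[38;2;15;10;7m[48;2;14;9;7m🬎[38;2;15;10;7m[48;2;14;9;7m🬎[38;2;15;10;7m[48;2;14;9;7m🬎[38;2;15;10;7m[48;2;14;9;7m🬎[38;2;16;10;8m[48;2;7;26;22m🬂[38;2;8;22;19m[48;2;40;111;97m🬺[38;2;38;109;95m[48;2;8;22;19m🬀[38;2;7;26;22m[48;2;15;9;7m🬓[38;2;15;10;7m[48;2;14;9;7m🬎[38;2;15;10;7m[48;2;14;9;7m🬎[38;2;15;10;7m[48;2;14;9;7m🬎[38;2;15;10;7m[48;2;14;9;7m🬎[0m
[38;2;13;8;7m[48;2;12;8;6m🬎[38;2;13;8;7m[48;2;12;8;6m🬎[38;2;13;8;7m[48;2;12;8;6m🬎[38;2;13;8;7m[48;2;12;8;6m🬎[38;2;7;26;22m[48;2;12;8;6m🬨[38;2;7;26;22m[48;2;7;26;22m [38;2;7;26;22m[48;2;7;26;22m [38;2;7;26;22m[48;2;13;8;6m▌[38;2;13;8;7m[48;2;12;8;6m🬎[38;2;13;8;7m[48;2;12;8;6m🬎[38;2;13;8;7m[48;2;12;8;6m🬎[38;2;13;8;7m[48;2;12;8;6m🬎[0m
[38;2;11;7;6m[48;2;10;7;5m🬎[38;2;11;7;6m[48;2;10;7;5m🬎[38;2;11;7;6m[48;2;10;7;5m🬎[38;2;11;7;6m[48;2;10;7;5m🬎[38;2;7;26;22m[48;2;10;7;5m🬁[38;2;7;26;22m[48;2;10;7;5m🬂[38;2;7;26;22m[48;2;10;7;5m🬎[38;2;7;26;22m[48;2;10;7;5m🬄[38;2;11;7;6m[48;2;10;7;5m🬎[38;2;11;7;6m[48;2;10;7;5m🬎[38;2;11;7;6m[48;2;10;7;5m🬎[38;2;11;7;6m[48;2;10;7;5m🬎[0m
[38;2;9;6;5m[48;2;8;6;5m🬂[38;2;9;6;5m[48;2;8;6;5m🬂[38;2;9;6;5m[48;2;8;6;5m🬂[38;2;9;6;5m[48;2;8;6;5m🬂[38;2;9;6;5m[48;2;8;6;5m🬂[38;2;9;6;5m[48;2;8;6;5m🬂[38;2;9;6;5m[48;2;8;6;5m🬂[38;2;9;6;5m[48;2;8;6;5m🬂[38;2;9;6;5m[48;2;8;6;5m🬂[38;2;9;6;5m[48;2;8;6;5m🬂[38;2;9;6;5m[48;2;8;6;5m🬂[38;2;9;6;5m[48;2;8;6;5m🬂[0m
</frame>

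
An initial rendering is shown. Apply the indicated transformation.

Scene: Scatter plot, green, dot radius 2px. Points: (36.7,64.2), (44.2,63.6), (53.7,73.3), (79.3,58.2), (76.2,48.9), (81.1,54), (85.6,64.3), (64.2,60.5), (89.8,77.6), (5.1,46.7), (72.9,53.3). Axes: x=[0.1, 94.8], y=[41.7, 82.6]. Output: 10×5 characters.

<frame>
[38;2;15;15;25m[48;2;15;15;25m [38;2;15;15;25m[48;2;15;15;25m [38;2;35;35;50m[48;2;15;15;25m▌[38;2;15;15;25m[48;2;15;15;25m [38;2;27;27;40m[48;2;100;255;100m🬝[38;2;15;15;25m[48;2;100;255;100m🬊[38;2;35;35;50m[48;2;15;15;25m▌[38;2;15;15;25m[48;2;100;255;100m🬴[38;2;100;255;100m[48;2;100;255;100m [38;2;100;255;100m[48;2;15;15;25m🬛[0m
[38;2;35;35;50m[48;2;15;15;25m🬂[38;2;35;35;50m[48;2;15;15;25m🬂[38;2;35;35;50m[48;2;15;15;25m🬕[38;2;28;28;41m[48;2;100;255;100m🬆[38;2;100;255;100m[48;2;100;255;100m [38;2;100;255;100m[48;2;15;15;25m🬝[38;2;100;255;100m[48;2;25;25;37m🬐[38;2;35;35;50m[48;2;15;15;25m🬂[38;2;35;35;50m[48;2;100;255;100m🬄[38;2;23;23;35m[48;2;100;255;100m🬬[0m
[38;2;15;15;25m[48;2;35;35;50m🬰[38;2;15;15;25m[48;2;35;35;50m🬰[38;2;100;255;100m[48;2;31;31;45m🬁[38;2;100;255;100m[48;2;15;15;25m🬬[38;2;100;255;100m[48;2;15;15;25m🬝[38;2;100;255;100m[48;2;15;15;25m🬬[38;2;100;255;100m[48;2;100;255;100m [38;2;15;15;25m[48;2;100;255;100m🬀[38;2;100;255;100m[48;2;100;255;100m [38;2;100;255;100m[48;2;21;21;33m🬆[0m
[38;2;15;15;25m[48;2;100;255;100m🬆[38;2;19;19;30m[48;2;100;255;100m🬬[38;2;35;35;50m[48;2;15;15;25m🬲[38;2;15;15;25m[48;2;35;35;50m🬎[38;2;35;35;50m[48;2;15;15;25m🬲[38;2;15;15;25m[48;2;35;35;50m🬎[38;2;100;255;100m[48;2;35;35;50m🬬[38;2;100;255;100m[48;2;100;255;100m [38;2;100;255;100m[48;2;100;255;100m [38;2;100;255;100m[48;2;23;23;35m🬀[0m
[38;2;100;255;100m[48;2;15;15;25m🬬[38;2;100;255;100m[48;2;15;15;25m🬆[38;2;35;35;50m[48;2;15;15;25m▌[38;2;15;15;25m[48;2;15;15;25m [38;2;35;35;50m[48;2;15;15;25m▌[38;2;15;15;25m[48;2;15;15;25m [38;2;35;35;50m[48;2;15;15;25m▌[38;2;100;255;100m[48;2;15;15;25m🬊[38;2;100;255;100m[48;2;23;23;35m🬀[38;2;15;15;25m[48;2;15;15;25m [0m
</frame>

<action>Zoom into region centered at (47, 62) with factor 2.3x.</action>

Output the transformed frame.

<frame>
[38;2;15;15;25m[48;2;15;15;25m [38;2;15;15;25m[48;2;15;15;25m [38;2;35;35;50m[48;2;15;15;25m▌[38;2;15;15;25m[48;2;15;15;25m [38;2;35;35;50m[48;2;15;15;25m▌[38;2;15;15;25m[48;2;15;15;25m [38;2;35;35;50m[48;2;15;15;25m▌[38;2;15;15;25m[48;2;15;15;25m [38;2;35;35;50m[48;2;15;15;25m▌[38;2;15;15;25m[48;2;15;15;25m [0m
[38;2;35;35;50m[48;2;15;15;25m🬂[38;2;28;28;41m[48;2;100;255;100m🬆[38;2;100;255;100m[48;2;35;35;50m🬺[38;2;28;28;41m[48;2;100;255;100m🬆[38;2;100;255;100m[48;2;35;35;50m🬺[38;2;23;23;35m[48;2;100;255;100m🬬[38;2;35;35;50m[48;2;15;15;25m🬕[38;2;35;35;50m[48;2;15;15;25m🬂[38;2;35;35;50m[48;2;15;15;25m🬕[38;2;35;35;50m[48;2;15;15;25m🬂[0m
[38;2;15;15;25m[48;2;35;35;50m🬰[38;2;23;23;35m[48;2;100;255;100m🬺[38;2;100;255;100m[48;2;28;28;41m🬆[38;2;23;23;35m[48;2;100;255;100m🬺[38;2;100;255;100m[48;2;28;28;41m🬆[38;2;15;15;25m[48;2;35;35;50m🬰[38;2;35;35;50m[48;2;15;15;25m🬛[38;2;23;23;35m[48;2;100;255;100m🬝[38;2;35;35;50m[48;2;100;255;100m🬀[38;2;21;21;33m[48;2;100;255;100m🬊[0m
[38;2;15;15;25m[48;2;35;35;50m🬎[38;2;15;15;25m[48;2;35;35;50m🬎[38;2;35;35;50m[48;2;15;15;25m🬲[38;2;15;15;25m[48;2;35;35;50m🬎[38;2;35;35;50m[48;2;15;15;25m🬲[38;2;15;15;25m[48;2;35;35;50m🬎[38;2;35;35;50m[48;2;15;15;25m🬲[38;2;15;15;25m[48;2;35;35;50m🬎[38;2;100;255;100m[48;2;35;35;50m🬊[38;2;100;255;100m[48;2;23;23;35m🬀[0m
[38;2;15;15;25m[48;2;15;15;25m [38;2;15;15;25m[48;2;15;15;25m [38;2;35;35;50m[48;2;15;15;25m▌[38;2;15;15;25m[48;2;15;15;25m [38;2;35;35;50m[48;2;15;15;25m▌[38;2;15;15;25m[48;2;15;15;25m [38;2;35;35;50m[48;2;15;15;25m▌[38;2;15;15;25m[48;2;15;15;25m [38;2;35;35;50m[48;2;15;15;25m▌[38;2;15;15;25m[48;2;15;15;25m [0m
</frame>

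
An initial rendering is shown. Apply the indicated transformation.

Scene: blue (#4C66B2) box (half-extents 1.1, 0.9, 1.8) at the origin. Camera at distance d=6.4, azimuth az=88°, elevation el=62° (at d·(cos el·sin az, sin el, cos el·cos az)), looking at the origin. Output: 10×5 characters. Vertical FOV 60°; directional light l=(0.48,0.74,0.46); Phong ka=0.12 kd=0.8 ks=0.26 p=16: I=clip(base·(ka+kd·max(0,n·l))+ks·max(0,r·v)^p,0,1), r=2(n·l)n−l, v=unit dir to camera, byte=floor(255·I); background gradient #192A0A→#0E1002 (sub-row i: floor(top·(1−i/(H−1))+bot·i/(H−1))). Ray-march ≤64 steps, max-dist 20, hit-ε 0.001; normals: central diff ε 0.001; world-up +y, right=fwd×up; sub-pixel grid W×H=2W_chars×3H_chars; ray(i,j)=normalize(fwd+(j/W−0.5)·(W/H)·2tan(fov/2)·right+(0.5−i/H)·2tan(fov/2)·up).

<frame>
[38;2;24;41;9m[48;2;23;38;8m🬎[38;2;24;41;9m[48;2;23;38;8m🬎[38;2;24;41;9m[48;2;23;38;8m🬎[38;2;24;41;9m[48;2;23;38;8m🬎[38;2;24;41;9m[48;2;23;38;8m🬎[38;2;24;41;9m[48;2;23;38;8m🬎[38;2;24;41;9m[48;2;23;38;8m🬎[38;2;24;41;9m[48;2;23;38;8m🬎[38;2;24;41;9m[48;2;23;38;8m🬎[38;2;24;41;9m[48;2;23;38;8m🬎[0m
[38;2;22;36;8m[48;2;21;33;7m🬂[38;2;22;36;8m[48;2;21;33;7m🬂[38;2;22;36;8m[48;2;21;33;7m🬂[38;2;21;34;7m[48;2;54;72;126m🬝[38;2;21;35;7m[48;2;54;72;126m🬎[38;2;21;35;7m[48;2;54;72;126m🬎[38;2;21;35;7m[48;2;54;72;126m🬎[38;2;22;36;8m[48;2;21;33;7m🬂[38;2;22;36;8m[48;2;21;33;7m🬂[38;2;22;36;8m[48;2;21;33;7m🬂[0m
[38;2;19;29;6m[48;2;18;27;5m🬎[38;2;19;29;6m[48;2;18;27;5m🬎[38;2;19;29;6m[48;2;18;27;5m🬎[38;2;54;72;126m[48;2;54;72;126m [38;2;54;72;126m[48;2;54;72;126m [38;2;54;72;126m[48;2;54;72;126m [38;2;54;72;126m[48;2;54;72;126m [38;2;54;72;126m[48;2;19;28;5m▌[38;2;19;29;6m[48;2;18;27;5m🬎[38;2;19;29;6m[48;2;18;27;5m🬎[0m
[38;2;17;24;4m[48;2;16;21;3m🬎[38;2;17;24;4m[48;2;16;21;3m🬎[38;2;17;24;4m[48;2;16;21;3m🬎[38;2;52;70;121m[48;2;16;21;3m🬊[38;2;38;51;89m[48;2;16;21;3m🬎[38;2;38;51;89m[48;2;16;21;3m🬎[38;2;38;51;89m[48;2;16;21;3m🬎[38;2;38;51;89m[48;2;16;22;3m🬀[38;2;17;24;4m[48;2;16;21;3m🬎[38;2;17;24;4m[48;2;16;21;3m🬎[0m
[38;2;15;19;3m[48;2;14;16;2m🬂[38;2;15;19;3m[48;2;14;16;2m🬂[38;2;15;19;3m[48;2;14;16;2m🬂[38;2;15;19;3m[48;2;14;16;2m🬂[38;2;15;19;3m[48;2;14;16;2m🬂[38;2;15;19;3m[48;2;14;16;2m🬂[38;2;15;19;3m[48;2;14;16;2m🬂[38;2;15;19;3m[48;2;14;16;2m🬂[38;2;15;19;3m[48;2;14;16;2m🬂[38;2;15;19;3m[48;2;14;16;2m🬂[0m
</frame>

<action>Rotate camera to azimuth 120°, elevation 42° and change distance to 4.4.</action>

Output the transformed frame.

<frame>
[38;2;24;41;9m[48;2;23;38;8m🬎[38;2;24;41;9m[48;2;23;38;8m🬎[38;2;24;41;9m[48;2;23;38;8m🬎[38;2;24;41;9m[48;2;23;38;8m🬎[38;2;24;41;9m[48;2;23;38;8m🬎[38;2;24;41;9m[48;2;23;38;8m🬎[38;2;24;41;9m[48;2;23;38;8m🬎[38;2;24;41;9m[48;2;23;38;8m🬎[38;2;24;41;9m[48;2;23;38;8m🬎[38;2;24;41;9m[48;2;23;38;8m🬎[0m
[38;2;22;36;8m[48;2;21;33;7m🬂[38;2;22;36;8m[48;2;21;33;7m🬂[38;2;21;35;7m[48;2;54;72;126m🬎[38;2;22;36;8m[48;2;54;72;126m🬀[38;2;54;72;126m[48;2;22;36;8m🬺[38;2;22;36;8m[48;2;54;72;126m🬂[38;2;54;72;126m[48;2;21;35;7m🬱[38;2;21;35;7m[48;2;54;72;126m🬎[38;2;54;72;126m[48;2;21;34;7m🬏[38;2;22;36;8m[48;2;21;33;7m🬂[0m
[38;2;19;29;6m[48;2;18;27;5m🬎[38;2;19;29;6m[48;2;18;27;5m🬎[38;2;38;51;89m[48;2;54;72;126m🬺[38;2;54;72;126m[48;2;38;51;89m🬊[38;2;54;72;126m[48;2;38;51;89m🬎[38;2;54;72;126m[48;2;54;72;126m [38;2;54;72;126m[48;2;54;72;126m [38;2;54;72;126m[48;2;54;72;126m [38;2;54;72;126m[48;2;19;28;5m▌[38;2;19;29;6m[48;2;18;27;5m🬎[0m
[38;2;17;24;4m[48;2;16;21;3m🬎[38;2;17;24;4m[48;2;16;21;3m🬎[38;2;38;51;89m[48;2;16;22;3m🬁[38;2;38;51;89m[48;2;16;21;3m🬎[38;2;38;51;89m[48;2;38;51;89m [38;2;38;51;89m[48;2;38;51;89m [38;2;54;72;126m[48;2;38;51;89m🬂[38;2;54;72;126m[48;2;38;51;89m🬊[38;2;17;24;4m[48;2;16;21;3m🬎[38;2;17;24;4m[48;2;16;21;3m🬎[0m
[38;2;15;19;3m[48;2;14;16;2m🬂[38;2;15;19;3m[48;2;14;16;2m🬂[38;2;15;19;3m[48;2;14;16;2m🬂[38;2;15;19;3m[48;2;14;16;2m🬂[38;2;15;19;3m[48;2;14;16;2m🬂[38;2;38;51;89m[48;2;14;16;2m🬂[38;2;38;51;89m[48;2;14;16;2m🬬[38;2;38;51;89m[48;2;14;17;2m🬄[38;2;15;19;3m[48;2;14;16;2m🬂[38;2;15;19;3m[48;2;14;16;2m🬂[0m
</frame>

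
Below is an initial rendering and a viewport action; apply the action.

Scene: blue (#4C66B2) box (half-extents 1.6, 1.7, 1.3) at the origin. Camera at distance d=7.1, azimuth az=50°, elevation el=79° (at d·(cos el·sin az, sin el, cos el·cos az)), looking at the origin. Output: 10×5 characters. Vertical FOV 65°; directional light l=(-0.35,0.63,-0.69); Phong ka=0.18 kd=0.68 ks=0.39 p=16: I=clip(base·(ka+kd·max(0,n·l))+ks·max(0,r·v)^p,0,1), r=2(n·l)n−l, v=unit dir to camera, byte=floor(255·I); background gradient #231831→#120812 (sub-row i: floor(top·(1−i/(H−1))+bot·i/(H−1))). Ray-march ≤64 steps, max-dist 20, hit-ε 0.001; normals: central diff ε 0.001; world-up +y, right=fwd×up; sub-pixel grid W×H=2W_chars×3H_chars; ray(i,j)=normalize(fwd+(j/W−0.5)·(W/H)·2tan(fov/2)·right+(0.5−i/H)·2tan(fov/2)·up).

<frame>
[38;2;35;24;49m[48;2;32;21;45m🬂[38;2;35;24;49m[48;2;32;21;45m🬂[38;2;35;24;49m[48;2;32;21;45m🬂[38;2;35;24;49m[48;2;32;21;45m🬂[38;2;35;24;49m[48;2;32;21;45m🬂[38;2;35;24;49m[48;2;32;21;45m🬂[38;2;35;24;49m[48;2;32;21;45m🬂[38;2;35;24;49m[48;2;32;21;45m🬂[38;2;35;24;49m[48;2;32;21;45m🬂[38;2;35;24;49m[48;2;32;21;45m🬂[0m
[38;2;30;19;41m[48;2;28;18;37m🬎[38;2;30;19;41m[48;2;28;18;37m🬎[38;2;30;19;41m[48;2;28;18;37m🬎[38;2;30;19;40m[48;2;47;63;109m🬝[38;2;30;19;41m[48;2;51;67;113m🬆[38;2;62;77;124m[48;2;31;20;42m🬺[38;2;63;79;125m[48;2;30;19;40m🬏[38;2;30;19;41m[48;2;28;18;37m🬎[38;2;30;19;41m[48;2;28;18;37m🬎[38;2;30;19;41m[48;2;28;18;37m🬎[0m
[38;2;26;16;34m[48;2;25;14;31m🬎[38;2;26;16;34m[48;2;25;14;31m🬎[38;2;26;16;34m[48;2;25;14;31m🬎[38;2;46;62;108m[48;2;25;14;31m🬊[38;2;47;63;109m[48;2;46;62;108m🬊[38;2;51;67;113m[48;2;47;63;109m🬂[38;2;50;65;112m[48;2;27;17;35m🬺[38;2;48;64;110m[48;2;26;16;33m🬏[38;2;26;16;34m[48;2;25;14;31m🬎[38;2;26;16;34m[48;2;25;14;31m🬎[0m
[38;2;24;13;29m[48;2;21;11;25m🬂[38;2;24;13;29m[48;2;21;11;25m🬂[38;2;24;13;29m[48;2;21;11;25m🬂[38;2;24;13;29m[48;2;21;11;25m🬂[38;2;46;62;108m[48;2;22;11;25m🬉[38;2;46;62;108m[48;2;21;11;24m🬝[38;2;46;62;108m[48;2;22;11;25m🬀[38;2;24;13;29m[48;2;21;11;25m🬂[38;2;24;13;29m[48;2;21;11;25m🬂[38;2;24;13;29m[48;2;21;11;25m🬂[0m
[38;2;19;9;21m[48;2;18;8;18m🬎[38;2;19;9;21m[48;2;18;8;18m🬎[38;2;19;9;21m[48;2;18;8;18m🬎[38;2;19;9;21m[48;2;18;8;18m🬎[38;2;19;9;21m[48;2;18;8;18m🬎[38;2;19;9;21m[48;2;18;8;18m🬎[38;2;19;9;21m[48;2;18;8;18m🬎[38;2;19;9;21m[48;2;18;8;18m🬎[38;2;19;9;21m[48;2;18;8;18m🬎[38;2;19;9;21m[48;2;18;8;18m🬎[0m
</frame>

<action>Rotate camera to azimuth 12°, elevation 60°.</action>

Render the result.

<frame>
[38;2;35;24;49m[48;2;32;21;45m🬂[38;2;35;24;49m[48;2;32;21;45m🬂[38;2;35;24;49m[48;2;32;21;45m🬂[38;2;35;24;49m[48;2;32;21;45m🬂[38;2;35;24;49m[48;2;32;21;45m🬂[38;2;35;24;49m[48;2;32;21;45m🬂[38;2;35;24;49m[48;2;32;21;45m🬂[38;2;35;24;49m[48;2;32;21;45m🬂[38;2;35;24;49m[48;2;32;21;45m🬂[38;2;35;24;49m[48;2;32;21;45m🬂[0m
[38;2;30;19;41m[48;2;28;18;37m🬎[38;2;30;19;41m[48;2;28;18;37m🬎[38;2;30;19;41m[48;2;28;18;37m🬎[38;2;30;19;40m[48;2;127;143;190m🬝[38;2;31;20;42m[48;2;128;144;190m🬂[38;2;31;20;42m[48;2;100;116;162m🬂[38;2;30;19;41m[48;2;67;83;129m🬎[38;2;30;19;41m[48;2;28;18;37m🬎[38;2;30;19;41m[48;2;28;18;37m🬎[38;2;30;19;41m[48;2;28;18;37m🬎[0m
[38;2;26;16;34m[48;2;25;14;31m🬎[38;2;26;16;34m[48;2;25;14;31m🬎[38;2;26;16;34m[48;2;25;14;31m🬎[38;2;85;101;149m[48;2;21;16;32m🬍[38;2;93;108;155m[48;2;13;18;32m🬬[38;2;83;99;145m[48;2;65;80;127m🬆[38;2;63;79;125m[48;2;54;70;116m🬄[38;2;26;16;34m[48;2;25;14;31m🬎[38;2;26;16;34m[48;2;25;14;31m🬎[38;2;26;16;34m[48;2;25;14;31m🬎[0m
[38;2;24;13;29m[48;2;21;11;25m🬂[38;2;24;13;29m[48;2;21;11;25m🬂[38;2;24;13;29m[48;2;21;11;25m🬂[38;2;13;18;32m[48;2;22;11;25m🬁[38;2;13;18;32m[48;2;21;11;24m🬎[38;2;13;18;32m[48;2;21;11;24m🬎[38;2;13;18;32m[48;2;21;11;24m🬆[38;2;24;13;29m[48;2;21;11;25m🬂[38;2;24;13;29m[48;2;21;11;25m🬂[38;2;24;13;29m[48;2;21;11;25m🬂[0m
[38;2;19;9;21m[48;2;18;8;18m🬎[38;2;19;9;21m[48;2;18;8;18m🬎[38;2;19;9;21m[48;2;18;8;18m🬎[38;2;19;9;21m[48;2;18;8;18m🬎[38;2;19;9;21m[48;2;18;8;18m🬎[38;2;19;9;21m[48;2;18;8;18m🬎[38;2;19;9;21m[48;2;18;8;18m🬎[38;2;19;9;21m[48;2;18;8;18m🬎[38;2;19;9;21m[48;2;18;8;18m🬎[38;2;19;9;21m[48;2;18;8;18m🬎[0m
</frame>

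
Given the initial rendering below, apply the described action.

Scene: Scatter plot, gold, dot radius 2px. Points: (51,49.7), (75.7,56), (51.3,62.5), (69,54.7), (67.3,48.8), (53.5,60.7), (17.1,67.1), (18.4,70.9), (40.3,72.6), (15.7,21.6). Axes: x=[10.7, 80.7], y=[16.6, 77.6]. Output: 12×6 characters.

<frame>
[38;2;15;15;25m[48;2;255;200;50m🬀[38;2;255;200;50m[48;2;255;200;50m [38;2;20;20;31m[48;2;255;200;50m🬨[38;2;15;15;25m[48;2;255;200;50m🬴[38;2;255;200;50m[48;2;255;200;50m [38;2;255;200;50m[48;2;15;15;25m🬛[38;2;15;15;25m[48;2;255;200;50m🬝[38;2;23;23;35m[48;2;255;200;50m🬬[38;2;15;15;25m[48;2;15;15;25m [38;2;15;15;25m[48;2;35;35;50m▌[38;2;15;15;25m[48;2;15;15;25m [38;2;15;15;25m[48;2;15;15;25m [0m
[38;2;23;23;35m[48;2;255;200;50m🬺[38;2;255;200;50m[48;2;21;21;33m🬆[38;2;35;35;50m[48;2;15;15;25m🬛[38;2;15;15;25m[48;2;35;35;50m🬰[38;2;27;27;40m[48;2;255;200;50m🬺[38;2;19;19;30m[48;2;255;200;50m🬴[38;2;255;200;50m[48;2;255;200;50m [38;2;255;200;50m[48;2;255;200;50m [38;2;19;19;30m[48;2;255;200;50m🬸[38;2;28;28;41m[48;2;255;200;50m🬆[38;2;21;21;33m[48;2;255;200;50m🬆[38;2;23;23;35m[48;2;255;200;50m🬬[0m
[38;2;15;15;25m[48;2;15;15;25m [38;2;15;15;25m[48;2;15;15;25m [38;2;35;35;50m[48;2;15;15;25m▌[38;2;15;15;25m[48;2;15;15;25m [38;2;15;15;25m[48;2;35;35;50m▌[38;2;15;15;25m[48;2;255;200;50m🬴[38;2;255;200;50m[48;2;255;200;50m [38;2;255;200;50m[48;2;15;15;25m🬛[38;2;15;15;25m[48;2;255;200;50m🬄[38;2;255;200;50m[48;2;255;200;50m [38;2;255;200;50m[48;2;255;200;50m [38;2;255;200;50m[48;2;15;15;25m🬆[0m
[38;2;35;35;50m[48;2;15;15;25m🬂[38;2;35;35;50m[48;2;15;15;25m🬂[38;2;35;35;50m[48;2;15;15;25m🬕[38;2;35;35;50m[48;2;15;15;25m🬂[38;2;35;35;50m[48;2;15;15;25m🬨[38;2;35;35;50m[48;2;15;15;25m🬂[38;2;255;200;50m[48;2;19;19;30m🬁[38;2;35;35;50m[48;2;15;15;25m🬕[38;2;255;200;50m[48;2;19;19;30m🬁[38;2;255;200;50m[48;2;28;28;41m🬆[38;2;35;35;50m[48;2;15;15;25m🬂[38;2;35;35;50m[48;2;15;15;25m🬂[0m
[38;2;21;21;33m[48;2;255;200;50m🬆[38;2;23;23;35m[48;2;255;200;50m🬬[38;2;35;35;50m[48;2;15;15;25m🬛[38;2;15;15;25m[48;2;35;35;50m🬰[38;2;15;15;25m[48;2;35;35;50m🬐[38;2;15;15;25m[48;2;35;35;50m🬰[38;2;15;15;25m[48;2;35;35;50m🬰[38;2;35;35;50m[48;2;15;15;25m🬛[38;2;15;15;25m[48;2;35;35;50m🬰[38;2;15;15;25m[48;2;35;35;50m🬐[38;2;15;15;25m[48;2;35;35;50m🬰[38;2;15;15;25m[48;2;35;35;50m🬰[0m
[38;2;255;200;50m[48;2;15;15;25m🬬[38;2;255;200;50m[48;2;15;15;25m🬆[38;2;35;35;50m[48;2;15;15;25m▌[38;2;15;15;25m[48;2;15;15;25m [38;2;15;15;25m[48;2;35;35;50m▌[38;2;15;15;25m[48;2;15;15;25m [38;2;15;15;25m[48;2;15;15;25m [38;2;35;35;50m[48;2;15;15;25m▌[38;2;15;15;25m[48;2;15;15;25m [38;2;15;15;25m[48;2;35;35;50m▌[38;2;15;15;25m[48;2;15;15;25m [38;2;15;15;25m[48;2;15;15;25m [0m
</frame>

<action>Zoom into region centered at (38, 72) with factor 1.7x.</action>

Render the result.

<frame>
[38;2;15;15;25m[48;2;15;15;25m [38;2;15;15;25m[48;2;15;15;25m [38;2;35;35;50m[48;2;15;15;25m▌[38;2;15;15;25m[48;2;15;15;25m [38;2;15;15;25m[48;2;35;35;50m▌[38;2;15;15;25m[48;2;15;15;25m [38;2;15;15;25m[48;2;15;15;25m [38;2;35;35;50m[48;2;15;15;25m▌[38;2;15;15;25m[48;2;15;15;25m [38;2;15;15;25m[48;2;35;35;50m▌[38;2;15;15;25m[48;2;15;15;25m [38;2;15;15;25m[48;2;15;15;25m [0m
[38;2;15;15;25m[48;2;35;35;50m🬰[38;2;15;15;25m[48;2;35;35;50m🬰[38;2;35;35;50m[48;2;15;15;25m🬛[38;2;15;15;25m[48;2;35;35;50m🬰[38;2;15;15;25m[48;2;35;35;50m🬐[38;2;15;15;25m[48;2;35;35;50m🬰[38;2;15;15;25m[48;2;35;35;50m🬰[38;2;35;35;50m[48;2;15;15;25m🬛[38;2;15;15;25m[48;2;35;35;50m🬰[38;2;15;15;25m[48;2;35;35;50m🬐[38;2;15;15;25m[48;2;35;35;50m🬰[38;2;15;15;25m[48;2;35;35;50m🬰[0m
[38;2;15;15;25m[48;2;255;200;50m🬊[38;2;15;15;25m[48;2;15;15;25m [38;2;35;35;50m[48;2;15;15;25m▌[38;2;15;15;25m[48;2;15;15;25m [38;2;15;15;25m[48;2;35;35;50m▌[38;2;15;15;25m[48;2;255;200;50m🬆[38;2;255;200;50m[48;2;15;15;25m🬺[38;2;23;23;35m[48;2;255;200;50m🬬[38;2;15;15;25m[48;2;15;15;25m [38;2;15;15;25m[48;2;35;35;50m▌[38;2;15;15;25m[48;2;15;15;25m [38;2;15;15;25m[48;2;15;15;25m [0m
[38;2;255;200;50m[48;2;255;200;50m [38;2;255;200;50m[48;2;20;20;31m🬄[38;2;35;35;50m[48;2;15;15;25m🬕[38;2;35;35;50m[48;2;15;15;25m🬂[38;2;35;35;50m[48;2;15;15;25m🬨[38;2;255;200;50m[48;2;19;19;30m🬁[38;2;255;200;50m[48;2;15;15;25m🬆[38;2;35;35;50m[48;2;15;15;25m🬕[38;2;35;35;50m[48;2;15;15;25m🬂[38;2;31;31;45m[48;2;255;200;50m🬬[38;2;23;23;35m[48;2;255;200;50m🬬[38;2;35;35;50m[48;2;15;15;25m🬂[0m
[38;2;255;200;50m[48;2;23;23;35m🬀[38;2;15;15;25m[48;2;35;35;50m🬰[38;2;35;35;50m[48;2;15;15;25m🬛[38;2;15;15;25m[48;2;35;35;50m🬰[38;2;15;15;25m[48;2;35;35;50m🬐[38;2;15;15;25m[48;2;35;35;50m🬰[38;2;15;15;25m[48;2;35;35;50m🬰[38;2;35;35;50m[48;2;15;15;25m🬛[38;2;15;15;25m[48;2;255;200;50m🬐[38;2;255;200;50m[48;2;255;200;50m [38;2;255;200;50m[48;2;255;200;50m [38;2;19;19;30m[48;2;255;200;50m🬸[0m
[38;2;15;15;25m[48;2;15;15;25m [38;2;15;15;25m[48;2;15;15;25m [38;2;35;35;50m[48;2;15;15;25m▌[38;2;15;15;25m[48;2;15;15;25m [38;2;15;15;25m[48;2;35;35;50m▌[38;2;15;15;25m[48;2;15;15;25m [38;2;15;15;25m[48;2;15;15;25m [38;2;35;35;50m[48;2;15;15;25m▌[38;2;15;15;25m[48;2;15;15;25m [38;2;255;200;50m[48;2;27;27;40m🬀[38;2;255;200;50m[48;2;15;15;25m🬀[38;2;15;15;25m[48;2;15;15;25m [0m
</frame>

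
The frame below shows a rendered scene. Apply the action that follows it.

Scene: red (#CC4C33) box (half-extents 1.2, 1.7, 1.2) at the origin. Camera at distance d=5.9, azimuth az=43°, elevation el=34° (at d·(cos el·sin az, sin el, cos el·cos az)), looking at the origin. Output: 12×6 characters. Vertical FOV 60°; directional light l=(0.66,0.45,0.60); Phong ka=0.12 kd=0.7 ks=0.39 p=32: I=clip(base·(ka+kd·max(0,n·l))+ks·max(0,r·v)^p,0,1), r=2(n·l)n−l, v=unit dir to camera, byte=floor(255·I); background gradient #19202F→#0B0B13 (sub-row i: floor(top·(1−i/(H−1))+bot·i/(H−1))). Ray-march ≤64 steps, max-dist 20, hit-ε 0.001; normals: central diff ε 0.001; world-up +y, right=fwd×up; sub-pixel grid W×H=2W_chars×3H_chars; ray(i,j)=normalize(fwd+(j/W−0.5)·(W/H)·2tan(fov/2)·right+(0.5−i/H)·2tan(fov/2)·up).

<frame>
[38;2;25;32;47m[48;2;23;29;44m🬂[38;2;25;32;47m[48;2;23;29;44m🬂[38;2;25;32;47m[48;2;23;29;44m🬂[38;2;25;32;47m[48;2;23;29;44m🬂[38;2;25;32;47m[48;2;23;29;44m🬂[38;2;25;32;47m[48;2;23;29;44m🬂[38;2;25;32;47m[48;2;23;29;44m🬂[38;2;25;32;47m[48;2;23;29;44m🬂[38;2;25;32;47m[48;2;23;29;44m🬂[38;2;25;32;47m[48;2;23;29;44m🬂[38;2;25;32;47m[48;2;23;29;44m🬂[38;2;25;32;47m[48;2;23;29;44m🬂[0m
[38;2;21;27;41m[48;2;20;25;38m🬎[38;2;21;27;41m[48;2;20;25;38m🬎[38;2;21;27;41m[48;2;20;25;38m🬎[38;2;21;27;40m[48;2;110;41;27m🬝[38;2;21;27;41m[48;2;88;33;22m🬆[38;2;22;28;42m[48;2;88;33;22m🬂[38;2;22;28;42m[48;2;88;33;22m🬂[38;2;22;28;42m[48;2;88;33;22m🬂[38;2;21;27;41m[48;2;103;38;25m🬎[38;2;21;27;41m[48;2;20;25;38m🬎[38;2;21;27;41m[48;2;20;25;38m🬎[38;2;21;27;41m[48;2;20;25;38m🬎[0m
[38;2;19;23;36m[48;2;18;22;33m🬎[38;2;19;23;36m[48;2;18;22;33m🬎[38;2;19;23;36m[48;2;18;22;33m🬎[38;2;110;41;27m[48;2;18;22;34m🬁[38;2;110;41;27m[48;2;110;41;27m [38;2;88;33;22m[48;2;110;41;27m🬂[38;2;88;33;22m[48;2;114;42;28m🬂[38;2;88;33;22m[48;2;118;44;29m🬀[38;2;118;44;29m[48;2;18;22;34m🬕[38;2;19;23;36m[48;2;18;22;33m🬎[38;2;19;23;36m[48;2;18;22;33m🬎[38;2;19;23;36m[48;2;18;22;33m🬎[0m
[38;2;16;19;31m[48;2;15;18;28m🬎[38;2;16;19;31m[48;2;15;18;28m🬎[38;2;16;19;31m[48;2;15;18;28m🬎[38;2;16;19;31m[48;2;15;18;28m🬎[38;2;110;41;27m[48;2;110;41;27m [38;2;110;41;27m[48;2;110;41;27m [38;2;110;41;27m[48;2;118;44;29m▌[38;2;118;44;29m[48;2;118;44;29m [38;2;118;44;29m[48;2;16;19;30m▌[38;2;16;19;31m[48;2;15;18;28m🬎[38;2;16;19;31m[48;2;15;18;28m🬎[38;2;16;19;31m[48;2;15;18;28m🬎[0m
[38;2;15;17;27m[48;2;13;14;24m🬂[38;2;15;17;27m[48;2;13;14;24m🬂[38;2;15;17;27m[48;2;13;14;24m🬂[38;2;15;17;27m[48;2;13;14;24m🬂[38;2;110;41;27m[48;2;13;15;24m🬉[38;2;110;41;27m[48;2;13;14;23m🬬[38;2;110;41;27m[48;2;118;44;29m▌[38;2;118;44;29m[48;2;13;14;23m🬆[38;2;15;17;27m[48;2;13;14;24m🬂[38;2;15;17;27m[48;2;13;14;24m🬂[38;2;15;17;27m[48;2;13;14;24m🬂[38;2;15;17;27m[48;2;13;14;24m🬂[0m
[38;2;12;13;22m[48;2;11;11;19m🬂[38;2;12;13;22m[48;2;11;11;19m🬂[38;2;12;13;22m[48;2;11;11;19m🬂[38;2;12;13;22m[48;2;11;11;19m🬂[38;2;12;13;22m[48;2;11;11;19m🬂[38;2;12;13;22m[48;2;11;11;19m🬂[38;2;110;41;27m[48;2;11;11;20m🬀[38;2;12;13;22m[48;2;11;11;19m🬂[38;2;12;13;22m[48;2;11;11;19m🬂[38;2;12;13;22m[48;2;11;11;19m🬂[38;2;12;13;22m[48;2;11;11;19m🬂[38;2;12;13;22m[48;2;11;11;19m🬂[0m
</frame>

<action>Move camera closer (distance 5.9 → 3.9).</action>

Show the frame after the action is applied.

<frame>
[38;2;25;32;47m[48;2;23;29;44m🬂[38;2;24;30;45m[48;2;91;34;22m🬝[38;2;24;31;46m[48;2;99;37;24m🬎[38;2;24;31;46m[48;2;88;33;22m🬎[38;2;28;25;34m[48;2;88;33;22m🬆[38;2;25;32;47m[48;2;88;33;22m🬂[38;2;25;32;47m[48;2;88;33;22m🬂[38;2;25;32;47m[48;2;88;33;22m🬂[38;2;88;33;22m[48;2;24;31;46m🬱[38;2;24;31;46m[48;2;88;33;22m🬎[38;2;118;44;29m[48;2;24;30;45m🬏[38;2;25;32;47m[48;2;23;29;44m🬂[0m
[38;2;21;27;41m[48;2;20;25;38m🬎[38;2;21;27;41m[48;2;20;25;38m🬎[38;2;110;41;27m[48;2;110;41;27m [38;2;110;41;27m[48;2;110;41;27m [38;2;88;33;22m[48;2;110;41;27m🬂[38;2;88;33;22m[48;2;110;41;27m🬂[38;2;88;33;22m[48;2;114;42;28m🬎[38;2;88;33;22m[48;2;118;44;29m🬂[38;2;88;33;22m[48;2;118;44;29m🬀[38;2;118;44;29m[48;2;118;44;29m [38;2;118;44;29m[48;2;20;26;39m🬄[38;2;21;27;41m[48;2;20;25;38m🬎[0m
[38;2;19;23;36m[48;2;18;22;33m🬎[38;2;19;23;36m[48;2;18;22;33m🬎[38;2;110;41;27m[48;2;19;23;35m▐[38;2;110;41;27m[48;2;110;41;27m [38;2;110;41;27m[48;2;110;41;27m [38;2;110;41;27m[48;2;110;41;27m [38;2;110;41;27m[48;2;118;44;29m▌[38;2;118;44;29m[48;2;118;44;29m [38;2;118;44;29m[48;2;118;44;29m [38;2;118;44;29m[48;2;18;22;33m🬝[38;2;19;23;36m[48;2;18;22;33m🬎[38;2;19;23;36m[48;2;18;22;33m🬎[0m
[38;2;16;19;31m[48;2;15;18;28m🬎[38;2;16;19;31m[48;2;15;18;28m🬎[38;2;16;19;31m[48;2;15;18;28m🬎[38;2;110;41;27m[48;2;110;41;27m [38;2;110;41;27m[48;2;110;41;27m [38;2;110;41;27m[48;2;110;41;27m [38;2;110;41;27m[48;2;118;44;29m▌[38;2;118;44;29m[48;2;118;44;29m [38;2;118;44;29m[48;2;118;44;29m [38;2;118;44;29m[48;2;16;19;30m▌[38;2;16;19;31m[48;2;15;18;28m🬎[38;2;16;19;31m[48;2;15;18;28m🬎[0m
[38;2;15;17;27m[48;2;13;14;24m🬂[38;2;15;17;27m[48;2;13;14;24m🬂[38;2;15;17;27m[48;2;13;14;24m🬂[38;2;110;41;27m[48;2;13;14;24m🬨[38;2;110;41;27m[48;2;110;41;27m [38;2;110;41;27m[48;2;110;41;27m [38;2;110;41;27m[48;2;118;44;29m▌[38;2;118;44;29m[48;2;118;44;29m [38;2;118;44;29m[48;2;13;14;23m🬝[38;2;15;17;27m[48;2;13;14;24m🬂[38;2;15;17;27m[48;2;13;14;24m🬂[38;2;15;17;27m[48;2;13;14;24m🬂[0m
[38;2;12;13;22m[48;2;11;11;19m🬂[38;2;12;13;22m[48;2;11;11;19m🬂[38;2;12;13;22m[48;2;11;11;19m🬂[38;2;12;13;22m[48;2;11;11;19m🬂[38;2;110;41;27m[48;2;11;11;19m🬊[38;2;110;41;27m[48;2;110;41;27m [38;2;110;41;27m[48;2;118;44;29m▌[38;2;118;44;29m[48;2;11;11;19m🬝[38;2;118;44;29m[48;2;11;11;20m🬀[38;2;12;13;22m[48;2;11;11;19m🬂[38;2;12;13;22m[48;2;11;11;19m🬂[38;2;12;13;22m[48;2;11;11;19m🬂[0m
</frame>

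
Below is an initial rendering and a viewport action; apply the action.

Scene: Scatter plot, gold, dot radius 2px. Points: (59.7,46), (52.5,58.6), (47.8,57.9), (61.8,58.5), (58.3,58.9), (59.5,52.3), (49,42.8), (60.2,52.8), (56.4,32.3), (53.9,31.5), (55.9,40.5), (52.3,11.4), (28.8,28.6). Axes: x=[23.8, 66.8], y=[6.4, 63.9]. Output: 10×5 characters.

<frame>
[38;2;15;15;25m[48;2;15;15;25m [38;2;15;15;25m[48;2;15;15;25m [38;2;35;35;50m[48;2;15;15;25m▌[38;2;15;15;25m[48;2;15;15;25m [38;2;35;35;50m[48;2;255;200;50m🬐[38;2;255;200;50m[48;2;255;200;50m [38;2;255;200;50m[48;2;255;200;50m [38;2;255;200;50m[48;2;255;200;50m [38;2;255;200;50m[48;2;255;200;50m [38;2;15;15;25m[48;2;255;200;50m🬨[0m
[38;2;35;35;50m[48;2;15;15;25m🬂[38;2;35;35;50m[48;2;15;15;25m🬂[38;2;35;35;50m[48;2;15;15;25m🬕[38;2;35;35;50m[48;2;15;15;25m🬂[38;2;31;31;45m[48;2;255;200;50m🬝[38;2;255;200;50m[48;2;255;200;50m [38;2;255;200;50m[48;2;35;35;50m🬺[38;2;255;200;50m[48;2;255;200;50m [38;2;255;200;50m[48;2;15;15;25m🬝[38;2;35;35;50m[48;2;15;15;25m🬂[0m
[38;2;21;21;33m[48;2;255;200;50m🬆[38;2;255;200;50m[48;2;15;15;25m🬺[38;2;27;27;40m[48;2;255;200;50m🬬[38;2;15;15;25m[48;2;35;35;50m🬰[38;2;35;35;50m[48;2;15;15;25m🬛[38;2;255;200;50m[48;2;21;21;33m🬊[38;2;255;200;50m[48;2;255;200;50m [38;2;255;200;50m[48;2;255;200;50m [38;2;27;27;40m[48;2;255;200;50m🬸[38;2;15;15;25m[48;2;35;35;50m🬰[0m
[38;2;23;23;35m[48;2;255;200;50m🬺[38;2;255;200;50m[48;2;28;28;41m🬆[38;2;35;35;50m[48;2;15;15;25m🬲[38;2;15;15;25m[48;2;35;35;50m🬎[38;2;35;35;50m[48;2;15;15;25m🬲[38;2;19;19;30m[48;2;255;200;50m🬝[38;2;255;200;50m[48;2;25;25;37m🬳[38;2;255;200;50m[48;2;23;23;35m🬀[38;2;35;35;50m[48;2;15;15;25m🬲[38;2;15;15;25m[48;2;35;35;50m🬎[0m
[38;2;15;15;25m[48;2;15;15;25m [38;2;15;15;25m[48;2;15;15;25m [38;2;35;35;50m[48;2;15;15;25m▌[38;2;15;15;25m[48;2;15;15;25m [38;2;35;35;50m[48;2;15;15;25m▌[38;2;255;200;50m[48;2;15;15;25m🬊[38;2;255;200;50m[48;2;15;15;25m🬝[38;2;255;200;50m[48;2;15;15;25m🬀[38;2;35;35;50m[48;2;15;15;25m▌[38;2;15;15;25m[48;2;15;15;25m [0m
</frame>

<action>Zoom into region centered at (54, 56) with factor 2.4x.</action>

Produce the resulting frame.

<frame>
[38;2;15;15;25m[48;2;15;15;25m [38;2;15;15;25m[48;2;15;15;25m [38;2;35;35;50m[48;2;15;15;25m▌[38;2;15;15;25m[48;2;15;15;25m [38;2;35;35;50m[48;2;15;15;25m▌[38;2;15;15;25m[48;2;15;15;25m [38;2;35;35;50m[48;2;15;15;25m▌[38;2;15;15;25m[48;2;15;15;25m [38;2;35;35;50m[48;2;15;15;25m▌[38;2;15;15;25m[48;2;15;15;25m [0m
[38;2;28;28;41m[48;2;255;200;50m🬆[38;2;255;200;50m[48;2;35;35;50m🬺[38;2;30;30;43m[48;2;255;200;50m🬎[38;2;35;35;50m[48;2;255;200;50m🬀[38;2;255;200;50m[48;2;28;28;41m🬱[38;2;35;35;50m[48;2;15;15;25m🬂[38;2;35;35;50m[48;2;255;200;50m🬆[38;2;255;200;50m[48;2;35;35;50m🬺[38;2;35;35;50m[48;2;255;200;50m🬀[38;2;255;200;50m[48;2;28;28;41m🬱[0m
[38;2;23;23;35m[48;2;255;200;50m🬺[38;2;255;200;50m[48;2;21;21;33m🬆[38;2;35;35;50m[48;2;15;15;25m🬛[38;2;255;200;50m[48;2;21;21;33m🬊[38;2;255;200;50m[48;2;27;27;40m🬀[38;2;15;15;25m[48;2;35;35;50m🬰[38;2;255;200;50m[48;2;31;31;45m🬁[38;2;255;200;50m[48;2;255;200;50m [38;2;255;200;50m[48;2;255;200;50m [38;2;255;200;50m[48;2;25;25;37m🬐[0m
[38;2;15;15;25m[48;2;35;35;50m🬎[38;2;15;15;25m[48;2;35;35;50m🬎[38;2;35;35;50m[48;2;15;15;25m🬲[38;2;15;15;25m[48;2;35;35;50m🬎[38;2;35;35;50m[48;2;15;15;25m🬲[38;2;15;15;25m[48;2;35;35;50m🬎[38;2;255;200;50m[48;2;31;31;45m🬁[38;2;255;200;50m[48;2;255;200;50m [38;2;255;200;50m[48;2;25;25;37m🬕[38;2;15;15;25m[48;2;35;35;50m🬎[0m
[38;2;15;15;25m[48;2;15;15;25m [38;2;15;15;25m[48;2;255;200;50m🬆[38;2;255;200;50m[48;2;15;15;25m🬺[38;2;15;15;25m[48;2;255;200;50m🬬[38;2;35;35;50m[48;2;15;15;25m▌[38;2;15;15;25m[48;2;15;15;25m [38;2;255;200;50m[48;2;27;27;40m🬁[38;2;255;200;50m[48;2;15;15;25m🬬[38;2;255;200;50m[48;2;21;21;33m🬆[38;2;15;15;25m[48;2;15;15;25m [0m
</frame>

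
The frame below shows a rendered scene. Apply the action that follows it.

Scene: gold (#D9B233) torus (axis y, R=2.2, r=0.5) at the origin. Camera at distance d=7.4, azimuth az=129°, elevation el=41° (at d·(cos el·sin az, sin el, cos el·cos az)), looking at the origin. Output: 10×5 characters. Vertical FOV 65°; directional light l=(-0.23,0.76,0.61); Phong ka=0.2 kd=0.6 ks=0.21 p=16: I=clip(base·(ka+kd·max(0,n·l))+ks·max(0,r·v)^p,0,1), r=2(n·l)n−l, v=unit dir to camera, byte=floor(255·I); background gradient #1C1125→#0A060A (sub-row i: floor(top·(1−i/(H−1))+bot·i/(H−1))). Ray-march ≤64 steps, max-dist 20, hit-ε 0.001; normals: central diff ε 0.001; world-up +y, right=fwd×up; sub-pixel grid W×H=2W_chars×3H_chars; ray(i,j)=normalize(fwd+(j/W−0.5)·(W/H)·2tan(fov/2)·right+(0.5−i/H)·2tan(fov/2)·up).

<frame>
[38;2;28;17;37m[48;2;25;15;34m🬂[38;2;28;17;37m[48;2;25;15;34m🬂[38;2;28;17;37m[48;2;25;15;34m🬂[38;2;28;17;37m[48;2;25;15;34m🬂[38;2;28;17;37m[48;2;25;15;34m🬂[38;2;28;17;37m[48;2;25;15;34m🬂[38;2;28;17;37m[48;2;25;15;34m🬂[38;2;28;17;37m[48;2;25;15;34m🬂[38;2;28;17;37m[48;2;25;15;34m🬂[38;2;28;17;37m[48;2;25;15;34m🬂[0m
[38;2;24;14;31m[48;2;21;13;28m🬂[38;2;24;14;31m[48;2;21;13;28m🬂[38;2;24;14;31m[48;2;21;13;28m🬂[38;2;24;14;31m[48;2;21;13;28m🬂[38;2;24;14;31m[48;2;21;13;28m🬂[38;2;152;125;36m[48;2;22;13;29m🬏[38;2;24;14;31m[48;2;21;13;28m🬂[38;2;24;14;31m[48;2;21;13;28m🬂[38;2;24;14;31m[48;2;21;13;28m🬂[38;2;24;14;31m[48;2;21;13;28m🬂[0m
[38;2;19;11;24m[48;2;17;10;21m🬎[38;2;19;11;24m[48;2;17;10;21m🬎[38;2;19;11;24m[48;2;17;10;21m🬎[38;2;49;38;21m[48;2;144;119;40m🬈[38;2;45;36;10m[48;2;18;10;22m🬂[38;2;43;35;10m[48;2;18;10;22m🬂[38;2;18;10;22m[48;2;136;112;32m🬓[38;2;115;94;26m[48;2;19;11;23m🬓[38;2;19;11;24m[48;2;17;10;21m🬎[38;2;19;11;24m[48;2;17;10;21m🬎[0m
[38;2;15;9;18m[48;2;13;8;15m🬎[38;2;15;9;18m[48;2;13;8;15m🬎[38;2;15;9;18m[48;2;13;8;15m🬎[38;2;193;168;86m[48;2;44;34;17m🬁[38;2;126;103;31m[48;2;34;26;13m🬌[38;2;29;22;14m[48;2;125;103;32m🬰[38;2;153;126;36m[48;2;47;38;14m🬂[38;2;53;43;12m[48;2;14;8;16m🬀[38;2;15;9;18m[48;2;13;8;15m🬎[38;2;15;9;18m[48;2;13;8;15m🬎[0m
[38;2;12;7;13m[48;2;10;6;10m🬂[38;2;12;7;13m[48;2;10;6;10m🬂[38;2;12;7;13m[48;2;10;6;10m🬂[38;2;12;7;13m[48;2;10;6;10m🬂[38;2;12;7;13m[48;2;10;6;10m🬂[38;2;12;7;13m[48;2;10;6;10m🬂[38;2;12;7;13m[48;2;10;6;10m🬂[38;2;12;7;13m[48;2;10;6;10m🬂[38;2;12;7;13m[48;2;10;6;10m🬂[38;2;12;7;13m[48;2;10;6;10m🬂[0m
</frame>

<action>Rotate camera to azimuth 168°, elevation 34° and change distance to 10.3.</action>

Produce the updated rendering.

<frame>
[38;2;28;17;37m[48;2;25;15;34m🬂[38;2;28;17;37m[48;2;25;15;34m🬂[38;2;28;17;37m[48;2;25;15;34m🬂[38;2;28;17;37m[48;2;25;15;34m🬂[38;2;28;17;37m[48;2;25;15;34m🬂[38;2;28;17;37m[48;2;25;15;34m🬂[38;2;28;17;37m[48;2;25;15;34m🬂[38;2;28;17;37m[48;2;25;15;34m🬂[38;2;28;17;37m[48;2;25;15;34m🬂[38;2;28;17;37m[48;2;25;15;34m🬂[0m
[38;2;24;14;31m[48;2;21;13;28m🬂[38;2;24;14;31m[48;2;21;13;28m🬂[38;2;24;14;31m[48;2;21;13;28m🬂[38;2;24;14;31m[48;2;21;13;28m🬂[38;2;24;14;31m[48;2;21;13;28m🬂[38;2;24;14;31m[48;2;21;13;28m🬂[38;2;24;14;31m[48;2;21;13;28m🬂[38;2;24;14;31m[48;2;21;13;28m🬂[38;2;24;14;31m[48;2;21;13;28m🬂[38;2;24;14;31m[48;2;21;13;28m🬂[0m
[38;2;19;11;24m[48;2;17;10;21m🬎[38;2;19;11;24m[48;2;17;10;21m🬎[38;2;19;11;24m[48;2;17;10;21m🬎[38;2;19;11;23m[48;2;63;51;14m🬝[38;2;142;119;42m[48;2;18;11;23m🬔[38;2;138;117;50m[48;2;18;10;22m🬂[38;2;44;33;22m[48;2;153;126;37m🬬[38;2;19;11;24m[48;2;17;10;21m🬎[38;2;19;11;24m[48;2;17;10;21m🬎[38;2;19;11;24m[48;2;17;10;21m🬎[0m
[38;2;15;9;18m[48;2;13;8;15m🬎[38;2;15;9;18m[48;2;13;8;15m🬎[38;2;15;9;18m[48;2;13;8;15m🬎[38;2;15;9;18m[48;2;13;8;15m🬎[38;2;55;45;12m[48;2;14;8;16m🬂[38;2;78;64;17m[48;2;14;8;16m🬂[38;2;43;35;10m[48;2;14;8;16m🬀[38;2;15;9;18m[48;2;13;8;15m🬎[38;2;15;9;18m[48;2;13;8;15m🬎[38;2;15;9;18m[48;2;13;8;15m🬎[0m
[38;2;12;7;13m[48;2;10;6;10m🬂[38;2;12;7;13m[48;2;10;6;10m🬂[38;2;12;7;13m[48;2;10;6;10m🬂[38;2;12;7;13m[48;2;10;6;10m🬂[38;2;12;7;13m[48;2;10;6;10m🬂[38;2;12;7;13m[48;2;10;6;10m🬂[38;2;12;7;13m[48;2;10;6;10m🬂[38;2;12;7;13m[48;2;10;6;10m🬂[38;2;12;7;13m[48;2;10;6;10m🬂[38;2;12;7;13m[48;2;10;6;10m🬂[0m
</frame>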